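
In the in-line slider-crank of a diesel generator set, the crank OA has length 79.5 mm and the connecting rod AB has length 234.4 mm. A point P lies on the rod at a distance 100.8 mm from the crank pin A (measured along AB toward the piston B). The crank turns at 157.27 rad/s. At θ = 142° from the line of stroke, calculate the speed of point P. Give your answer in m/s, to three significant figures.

8.81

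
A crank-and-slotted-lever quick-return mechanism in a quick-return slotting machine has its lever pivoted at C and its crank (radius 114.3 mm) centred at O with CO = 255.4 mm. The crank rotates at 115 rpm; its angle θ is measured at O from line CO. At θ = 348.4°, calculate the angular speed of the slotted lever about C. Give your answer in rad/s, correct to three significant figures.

ω = 12.04 rad/s (from 115 rpm).
Crank pin A relative to C: A = (d + r cosθ, r sinθ); lever angle φ = atan2(r sinθ, d + r cosθ).
Differentiating tanφ: φ̇ = rω(d cosθ + r)/(d² + r² + 2dr cosθ).
d² + r² + 2dr cosθ = |CA|² = 0.135486 m²;  d cosθ + r = +0.36448 m.
|ω_lever| = |0.1143·12.04·+0.36448| / 0.135486 = 3.703 rad/s.

3.70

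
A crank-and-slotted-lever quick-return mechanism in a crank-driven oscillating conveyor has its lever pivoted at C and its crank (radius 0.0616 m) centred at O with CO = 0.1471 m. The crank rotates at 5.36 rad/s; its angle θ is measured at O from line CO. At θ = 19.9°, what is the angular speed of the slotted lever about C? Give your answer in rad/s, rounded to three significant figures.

1.55

ω = 5.36 rad/s
Crank pin A relative to C: A = (d + r cosθ, r sinθ); lever angle φ = atan2(r sinθ, d + r cosθ).
Differentiating tanφ: φ̇ = rω(d cosθ + r)/(d² + r² + 2dr cosθ).
d² + r² + 2dr cosθ = |CA|² = 0.0424735 m²;  d cosθ + r = +0.19992 m.
|ω_lever| = |0.0616·5.36·+0.19992| / 0.0424735 = 1.5541 rad/s.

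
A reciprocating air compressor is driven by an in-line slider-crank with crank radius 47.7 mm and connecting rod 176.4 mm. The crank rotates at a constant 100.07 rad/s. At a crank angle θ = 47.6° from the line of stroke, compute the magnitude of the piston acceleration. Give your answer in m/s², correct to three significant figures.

ω = 100.1 rad/s
x(θ) = r cosθ + √(L² − r² sin²θ); with ω constant, a = ω²·d²x/dθ².
d²x/dθ² = −r cosθ − r²(cos2θ)/√u − r⁴ sin²2θ/(4u^{3/2}),  u = L² − r² sin²θ = 0.0298762 m².
Substituting r = 0.0477 m, L = 0.1764 m, θ = 47.6°: d²x/dθ² = -0.03122 m.
a = ω²·d²x/dθ² = (100.1)²·(-0.03122) = -312.63 m/s²;  |a| = 312.63 m/s².

313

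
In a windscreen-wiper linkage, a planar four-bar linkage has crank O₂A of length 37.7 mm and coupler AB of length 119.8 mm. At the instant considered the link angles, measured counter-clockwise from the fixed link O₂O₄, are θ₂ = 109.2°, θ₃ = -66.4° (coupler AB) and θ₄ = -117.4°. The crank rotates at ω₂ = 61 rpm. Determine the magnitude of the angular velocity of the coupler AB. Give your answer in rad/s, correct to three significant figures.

ω₂ = 6.388 rad/s (from 61 rpm).
Differentiating the loop-closure r₂e^{iθ₂}+r₃e^{iθ₃}=r₁+r₄e^{iθ₄} gives r₂ω₂e^{iθ₂}+r₃ω₃e^{iθ₃}=r₄ω₄e^{iθ₄}.
Eliminating the other unknown: ω₃ = r₂ω₂ sin(θ₄−θ₂) / [r₃ sin(θ₃−θ₄)].
Numerator sine = +0.72657; denominator sine = +0.77715.
Result = 0.0377·6.388·(+0.72657) / (0.1198·(+0.77715)) = +1.8794 rad/s; magnitude 1.8794 rad/s.

1.88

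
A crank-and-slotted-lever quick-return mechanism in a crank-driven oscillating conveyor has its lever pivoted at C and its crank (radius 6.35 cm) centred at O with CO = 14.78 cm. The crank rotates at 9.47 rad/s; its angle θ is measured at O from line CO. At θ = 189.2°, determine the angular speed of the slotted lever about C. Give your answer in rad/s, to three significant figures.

ω = 9.47 rad/s
Crank pin A relative to C: A = (d + r cosθ, r sinθ); lever angle φ = atan2(r sinθ, d + r cosθ).
Differentiating tanφ: φ̇ = rω(d cosθ + r)/(d² + r² + 2dr cosθ).
d² + r² + 2dr cosθ = |CA|² = 0.00734795 m²;  d cosθ + r = -0.082399 m.
|ω_lever| = |0.0635·9.47·-0.082399| / 0.00734795 = 6.7434 rad/s.

6.74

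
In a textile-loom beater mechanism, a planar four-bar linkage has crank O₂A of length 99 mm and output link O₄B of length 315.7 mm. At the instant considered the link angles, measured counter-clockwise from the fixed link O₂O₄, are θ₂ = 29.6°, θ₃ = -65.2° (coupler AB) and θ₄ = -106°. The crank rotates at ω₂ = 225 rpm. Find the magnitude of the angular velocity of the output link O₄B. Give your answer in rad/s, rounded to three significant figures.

ω₂ = 23.56 rad/s (from 225 rpm).
Differentiating the loop-closure r₂e^{iθ₂}+r₃e^{iθ₃}=r₁+r₄e^{iθ₄} gives r₂ω₂e^{iθ₂}+r₃ω₃e^{iθ₃}=r₄ω₄e^{iθ₄}.
Eliminating the other unknown: ω₄ = r₂ω₂ sin(θ₂−θ₃) / [r₄ sin(θ₄−θ₃)].
Numerator sine = +0.99649; denominator sine = -0.65342.
Result = 0.099·23.56·(+0.99649) / (0.3157·(-0.65342)) = -11.268 rad/s; magnitude 11.268 rad/s.

11.3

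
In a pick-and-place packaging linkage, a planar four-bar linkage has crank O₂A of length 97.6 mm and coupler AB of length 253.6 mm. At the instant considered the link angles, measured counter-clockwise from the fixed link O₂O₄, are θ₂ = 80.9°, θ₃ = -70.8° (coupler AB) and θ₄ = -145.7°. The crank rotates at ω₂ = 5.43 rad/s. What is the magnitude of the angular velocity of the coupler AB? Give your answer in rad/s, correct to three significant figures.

1.57

ω₂ = 5.43 rad/s
Differentiating the loop-closure r₂e^{iθ₂}+r₃e^{iθ₃}=r₁+r₄e^{iθ₄} gives r₂ω₂e^{iθ₂}+r₃ω₃e^{iθ₃}=r₄ω₄e^{iθ₄}.
Eliminating the other unknown: ω₃ = r₂ω₂ sin(θ₄−θ₂) / [r₃ sin(θ₃−θ₄)].
Numerator sine = +0.72657; denominator sine = +0.96547.
Result = 0.0976·5.43·(+0.72657) / (0.2536·(+0.96547)) = +1.5727 rad/s; magnitude 1.5727 rad/s.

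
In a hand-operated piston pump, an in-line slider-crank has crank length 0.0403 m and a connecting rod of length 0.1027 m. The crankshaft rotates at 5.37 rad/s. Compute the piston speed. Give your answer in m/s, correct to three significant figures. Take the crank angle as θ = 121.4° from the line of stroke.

0.145

ω = 5.37 rad/s
For an in-line slider-crank, x = r cosθ + √(L² − r² sin²θ), so v = −rω sinθ·[1 + r cosθ/√(L² − r² sin²θ)].
With r = 0.0403 m, L = 0.1027 m, θ = 121.4°: √(L² − r² sin²θ) = 0.096768 m.
v = −0.0403·5.37·0.85355·[1 + 0.0403·-0.52101/0.096768] = -0.14464 m/s.
|v| = 0.14464 m/s.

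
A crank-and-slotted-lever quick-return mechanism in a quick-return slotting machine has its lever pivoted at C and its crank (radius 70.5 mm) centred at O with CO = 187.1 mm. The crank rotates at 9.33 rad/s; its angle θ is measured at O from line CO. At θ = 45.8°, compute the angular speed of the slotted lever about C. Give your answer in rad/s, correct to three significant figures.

2.26

ω = 9.33 rad/s
Crank pin A relative to C: A = (d + r cosθ, r sinθ); lever angle φ = atan2(r sinθ, d + r cosθ).
Differentiating tanφ: φ̇ = rω(d cosθ + r)/(d² + r² + 2dr cosθ).
d² + r² + 2dr cosθ = |CA|² = 0.0583686 m²;  d cosθ + r = +0.20094 m.
|ω_lever| = |0.0705·9.33·+0.20094| / 0.0583686 = 2.2644 rad/s.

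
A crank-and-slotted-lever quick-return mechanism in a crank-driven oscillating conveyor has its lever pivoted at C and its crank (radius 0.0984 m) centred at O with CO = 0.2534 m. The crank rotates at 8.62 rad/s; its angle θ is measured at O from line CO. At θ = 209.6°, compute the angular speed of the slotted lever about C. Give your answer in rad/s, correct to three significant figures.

3.39

ω = 8.62 rad/s
Crank pin A relative to C: A = (d + r cosθ, r sinθ); lever angle φ = atan2(r sinθ, d + r cosθ).
Differentiating tanφ: φ̇ = rω(d cosθ + r)/(d² + r² + 2dr cosθ).
d² + r² + 2dr cosθ = |CA|² = 0.0305332 m²;  d cosθ + r = -0.12193 m.
|ω_lever| = |0.0984·8.62·-0.12193| / 0.0305332 = 3.3872 rad/s.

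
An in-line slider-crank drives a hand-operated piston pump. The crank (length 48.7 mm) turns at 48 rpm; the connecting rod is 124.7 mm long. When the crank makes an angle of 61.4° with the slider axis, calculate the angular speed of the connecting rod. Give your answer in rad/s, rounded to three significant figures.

1.00

ω = 5.027 rad/s (converted from 48 rpm).
The rod makes angle φ with the slider axis where L sinφ = r sinθ; differentiating, L cosφ·φ̇ = r ω cosθ.
L cosφ = √(L² − r² sin²θ) = 0.11714 m.
|ω_rod| = r ω |cosθ| / √(L² − r² sin²θ) = 0.0487·5.027·0.47869/0.11714 = 1.0003 rad/s.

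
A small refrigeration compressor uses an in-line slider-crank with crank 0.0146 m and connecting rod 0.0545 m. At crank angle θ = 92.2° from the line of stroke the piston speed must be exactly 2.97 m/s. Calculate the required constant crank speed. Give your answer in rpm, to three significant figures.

For an in-line slider-crank, |v_piston| = rω|sinθ|·[1 + r cosθ/√(L² − r² sin²θ)].
With r = 0.0146 m, L = 0.0545 m, θ = 92.2°: the bracketed kinematic factor |dx/dθ| = 0.014434 m.
ω = v/|dx/dθ| = 2.97/0.014434 = 205.77 rad/s.
N = 60ω/(2π) = 1965 rpm.

1960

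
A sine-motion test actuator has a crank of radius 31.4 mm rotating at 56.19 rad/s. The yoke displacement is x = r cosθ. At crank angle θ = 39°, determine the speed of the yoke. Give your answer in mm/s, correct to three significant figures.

ω = 56.19 rad/s
x = r cosθ ⇒ ẋ = −rω sinθ.
|v| = rω|sinθ| = 0.0314·56.19·|sin 39°| = 1.1104 m/s = 1110.4 mm/s.

1110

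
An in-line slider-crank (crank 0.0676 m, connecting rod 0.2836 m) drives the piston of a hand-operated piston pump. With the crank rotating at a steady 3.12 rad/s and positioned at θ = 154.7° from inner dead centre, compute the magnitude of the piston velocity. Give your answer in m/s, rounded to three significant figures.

0.0706

ω = 3.12 rad/s
For an in-line slider-crank, x = r cosθ + √(L² − r² sin²θ), so v = −rω sinθ·[1 + r cosθ/√(L² − r² sin²θ)].
With r = 0.0676 m, L = 0.2836 m, θ = 154.7°: √(L² − r² sin²θ) = 0.28212 m.
v = −0.0676·3.12·0.42736·[1 + 0.0676·-0.90408/0.28212] = -0.070609 m/s.
|v| = 0.070609 m/s.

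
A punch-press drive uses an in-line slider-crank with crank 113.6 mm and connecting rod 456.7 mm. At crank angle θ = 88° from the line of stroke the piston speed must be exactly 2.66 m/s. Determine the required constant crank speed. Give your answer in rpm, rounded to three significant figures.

222

For an in-line slider-crank, |v_piston| = rω|sinθ|·[1 + r cosθ/√(L² − r² sin²θ)].
With r = 0.1136 m, L = 0.4567 m, θ = 88°: the bracketed kinematic factor |dx/dθ| = 0.11455 m.
ω = v/|dx/dθ| = 2.66/0.11455 = 23.222 rad/s.
N = 60ω/(2π) = 221.75 rpm.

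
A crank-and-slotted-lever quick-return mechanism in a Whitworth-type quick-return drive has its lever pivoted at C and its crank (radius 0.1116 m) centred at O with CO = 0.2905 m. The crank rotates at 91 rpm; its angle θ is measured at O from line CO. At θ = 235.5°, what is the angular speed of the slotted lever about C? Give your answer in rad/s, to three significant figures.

ω = 9.529 rad/s (from 91 rpm).
Crank pin A relative to C: A = (d + r cosθ, r sinθ); lever angle φ = atan2(r sinθ, d + r cosθ).
Differentiating tanφ: φ̇ = rω(d cosθ + r)/(d² + r² + 2dr cosθ).
d² + r² + 2dr cosθ = |CA|² = 0.0601193 m²;  d cosθ + r = -0.052941 m.
|ω_lever| = |0.1116·9.529·-0.052941| / 0.0601193 = 0.93651 rad/s.

0.937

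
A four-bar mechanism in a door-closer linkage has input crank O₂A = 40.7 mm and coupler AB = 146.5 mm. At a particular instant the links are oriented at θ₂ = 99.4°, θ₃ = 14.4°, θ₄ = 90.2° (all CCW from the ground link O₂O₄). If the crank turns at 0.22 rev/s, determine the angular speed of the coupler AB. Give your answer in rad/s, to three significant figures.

0.0633

ω₂ = 1.382 rad/s (from 0.22 rev/s).
Differentiating the loop-closure r₂e^{iθ₂}+r₃e^{iθ₃}=r₁+r₄e^{iθ₄} gives r₂ω₂e^{iθ₂}+r₃ω₃e^{iθ₃}=r₄ω₄e^{iθ₄}.
Eliminating the other unknown: ω₃ = r₂ω₂ sin(θ₄−θ₂) / [r₃ sin(θ₃−θ₄)].
Numerator sine = -0.15988; denominator sine = -0.96945.
Result = 0.0407·1.382·(-0.15988) / (0.1465·(-0.96945)) = +0.063333 rad/s; magnitude 0.063333 rad/s.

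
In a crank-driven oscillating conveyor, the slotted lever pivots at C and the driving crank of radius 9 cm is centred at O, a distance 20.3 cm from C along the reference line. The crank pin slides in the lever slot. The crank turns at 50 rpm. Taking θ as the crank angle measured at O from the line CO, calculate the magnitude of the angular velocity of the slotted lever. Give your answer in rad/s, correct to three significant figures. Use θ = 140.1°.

1.46

ω = 5.236 rad/s (from 50 rpm).
Crank pin A relative to C: A = (d + r cosθ, r sinθ); lever angle φ = atan2(r sinθ, d + r cosθ).
Differentiating tanφ: φ̇ = rω(d cosθ + r)/(d² + r² + 2dr cosθ).
d² + r² + 2dr cosθ = |CA|² = 0.0212768 m²;  d cosθ + r = -0.065735 m.
|ω_lever| = |0.09·5.236·-0.065735| / 0.0212768 = 1.4559 rad/s.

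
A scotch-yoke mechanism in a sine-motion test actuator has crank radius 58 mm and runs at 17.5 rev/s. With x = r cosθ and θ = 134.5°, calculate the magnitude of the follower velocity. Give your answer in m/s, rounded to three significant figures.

ω = 110 rad/s (from 17.5 rev/s).
x = r cosθ ⇒ ẋ = −rω sinθ.
|v| = rω|sinθ| = 0.058·110·|sin 134.5°| = 4.5487 m/s.

4.55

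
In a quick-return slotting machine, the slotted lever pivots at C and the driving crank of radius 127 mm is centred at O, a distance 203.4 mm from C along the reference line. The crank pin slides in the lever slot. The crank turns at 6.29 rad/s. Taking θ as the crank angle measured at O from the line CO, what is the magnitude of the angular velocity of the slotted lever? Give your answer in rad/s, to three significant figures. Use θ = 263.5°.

1.61

ω = 6.29 rad/s
Crank pin A relative to C: A = (d + r cosθ, r sinθ); lever angle φ = atan2(r sinθ, d + r cosθ).
Differentiating tanφ: φ̇ = rω(d cosθ + r)/(d² + r² + 2dr cosθ).
d² + r² + 2dr cosθ = |CA|² = 0.0516521 m²;  d cosθ + r = +0.10397 m.
|ω_lever| = |0.127·6.29·+0.10397| / 0.0516521 = 1.608 rad/s.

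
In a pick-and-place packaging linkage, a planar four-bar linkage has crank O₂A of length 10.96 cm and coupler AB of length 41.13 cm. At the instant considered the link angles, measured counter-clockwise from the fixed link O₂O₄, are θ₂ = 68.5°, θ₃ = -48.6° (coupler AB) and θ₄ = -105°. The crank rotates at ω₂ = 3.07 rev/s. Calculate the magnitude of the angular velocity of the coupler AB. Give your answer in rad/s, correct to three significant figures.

ω₂ = 19.29 rad/s (from 3.07 rev/s).
Differentiating the loop-closure r₂e^{iθ₂}+r₃e^{iθ₃}=r₁+r₄e^{iθ₄} gives r₂ω₂e^{iθ₂}+r₃ω₃e^{iθ₃}=r₄ω₄e^{iθ₄}.
Eliminating the other unknown: ω₃ = r₂ω₂ sin(θ₄−θ₂) / [r₃ sin(θ₃−θ₄)].
Numerator sine = -0.11320; denominator sine = +0.83292.
Result = 0.1096·19.29·(-0.11320) / (0.4113·(+0.83292)) = -0.69859 rad/s; magnitude 0.69859 rad/s.

0.699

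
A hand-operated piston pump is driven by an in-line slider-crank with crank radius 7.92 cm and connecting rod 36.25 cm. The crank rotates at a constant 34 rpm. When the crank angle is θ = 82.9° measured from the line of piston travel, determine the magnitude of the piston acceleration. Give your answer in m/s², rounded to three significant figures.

ω = 2π·34/60 = 3.56 rad/s
x(θ) = r cosθ + √(L² − r² sin²θ); with ω constant, a = ω²·d²x/dθ².
d²x/dθ² = −r cosθ − r²(cos2θ)/√u − r⁴ sin²2θ/(4u^{3/2}),  u = L² − r² sin²θ = 0.125229 m².
Substituting r = 0.0792 m, L = 0.3625 m, θ = 82.9°: d²x/dθ² = +0.0073813 m.
a = ω²·d²x/dθ² = (3.56)²·(+0.0073813) = +0.093572 m/s²;  |a| = 0.093572 m/s².

0.0936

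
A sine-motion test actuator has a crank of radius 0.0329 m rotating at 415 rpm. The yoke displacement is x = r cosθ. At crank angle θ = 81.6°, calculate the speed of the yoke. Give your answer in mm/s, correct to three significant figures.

ω = 43.46 rad/s (from 415 rpm).
x = r cosθ ⇒ ẋ = −rω sinθ.
|v| = rω|sinθ| = 0.0329·43.46·|sin 81.6°| = 1.4145 m/s = 1414.5 mm/s.

1410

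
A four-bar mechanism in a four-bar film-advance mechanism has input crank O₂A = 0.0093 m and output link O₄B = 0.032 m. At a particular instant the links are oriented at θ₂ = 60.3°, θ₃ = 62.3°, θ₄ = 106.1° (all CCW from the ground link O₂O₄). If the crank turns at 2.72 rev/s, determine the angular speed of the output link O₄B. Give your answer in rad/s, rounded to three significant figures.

0.250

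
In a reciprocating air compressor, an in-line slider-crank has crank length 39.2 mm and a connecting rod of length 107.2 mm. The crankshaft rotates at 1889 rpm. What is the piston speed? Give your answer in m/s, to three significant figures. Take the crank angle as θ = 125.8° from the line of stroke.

ω = 2π·1889/60 = 197.8 rad/s
For an in-line slider-crank, x = r cosθ + √(L² − r² sin²θ), so v = −rω sinθ·[1 + r cosθ/√(L² − r² sin²θ)].
With r = 0.0392 m, L = 0.1072 m, θ = 125.8°: √(L² − r² sin²θ) = 0.10238 m.
v = −0.0392·197.8·0.81106·[1 + 0.0392·-0.58496/0.10238] = -4.8806 m/s.
|v| = 4.8806 m/s.

4.88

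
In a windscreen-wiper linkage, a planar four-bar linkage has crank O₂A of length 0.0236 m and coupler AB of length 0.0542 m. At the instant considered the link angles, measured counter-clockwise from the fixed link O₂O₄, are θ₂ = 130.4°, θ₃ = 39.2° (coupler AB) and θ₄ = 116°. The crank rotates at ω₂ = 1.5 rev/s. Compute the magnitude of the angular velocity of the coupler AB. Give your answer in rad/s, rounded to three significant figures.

1.05

ω₂ = 9.425 rad/s (from 1.5 rev/s).
Differentiating the loop-closure r₂e^{iθ₂}+r₃e^{iθ₃}=r₁+r₄e^{iθ₄} gives r₂ω₂e^{iθ₂}+r₃ω₃e^{iθ₃}=r₄ω₄e^{iθ₄}.
Eliminating the other unknown: ω₃ = r₂ω₂ sin(θ₄−θ₂) / [r₃ sin(θ₃−θ₄)].
Numerator sine = -0.24869; denominator sine = -0.97358.
Result = 0.0236·9.425·(-0.24869) / (0.0542·(-0.97358)) = +1.0483 rad/s; magnitude 1.0483 rad/s.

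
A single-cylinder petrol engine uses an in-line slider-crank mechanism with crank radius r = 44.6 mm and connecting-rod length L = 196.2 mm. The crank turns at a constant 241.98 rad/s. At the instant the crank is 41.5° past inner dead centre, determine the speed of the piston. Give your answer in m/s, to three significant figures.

ω = 242 rad/s
For an in-line slider-crank, x = r cosθ + √(L² − r² sin²θ), so v = −rω sinθ·[1 + r cosθ/√(L² − r² sin²θ)].
With r = 0.0446 m, L = 0.1962 m, θ = 41.5°: √(L² − r² sin²θ) = 0.19396 m.
v = −0.0446·242·0.66262·[1 + 0.0446·0.74896/0.19396] = -8.3828 m/s.
|v| = 8.3828 m/s.

8.38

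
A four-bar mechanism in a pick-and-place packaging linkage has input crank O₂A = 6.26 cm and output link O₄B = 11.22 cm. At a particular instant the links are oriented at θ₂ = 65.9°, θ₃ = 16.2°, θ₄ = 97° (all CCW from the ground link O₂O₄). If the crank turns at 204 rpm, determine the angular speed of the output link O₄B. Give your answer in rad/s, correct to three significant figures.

9.21

ω₂ = 21.36 rad/s (from 204 rpm).
Differentiating the loop-closure r₂e^{iθ₂}+r₃e^{iθ₃}=r₁+r₄e^{iθ₄} gives r₂ω₂e^{iθ₂}+r₃ω₃e^{iθ₃}=r₄ω₄e^{iθ₄}.
Eliminating the other unknown: ω₄ = r₂ω₂ sin(θ₂−θ₃) / [r₄ sin(θ₄−θ₃)].
Numerator sine = +0.76267; denominator sine = +0.98714.
Result = 0.0626·21.36·(+0.76267) / (0.1122·(+0.98714)) = +9.2087 rad/s; magnitude 9.2087 rad/s.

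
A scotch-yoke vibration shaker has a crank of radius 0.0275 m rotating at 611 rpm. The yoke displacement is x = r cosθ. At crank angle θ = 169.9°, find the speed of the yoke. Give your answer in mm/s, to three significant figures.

309

ω = 63.98 rad/s (from 611 rpm).
x = r cosθ ⇒ ẋ = −rω sinθ.
|v| = rω|sinθ| = 0.0275·63.98·|sin 169.9°| = 0.30857 m/s = 308.57 mm/s.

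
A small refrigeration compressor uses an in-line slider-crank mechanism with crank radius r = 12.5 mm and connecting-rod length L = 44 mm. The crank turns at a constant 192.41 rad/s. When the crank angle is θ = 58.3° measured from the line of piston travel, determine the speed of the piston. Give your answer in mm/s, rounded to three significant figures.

ω = 192.4 rad/s
For an in-line slider-crank, x = r cosθ + √(L² − r² sin²θ), so v = −rω sinθ·[1 + r cosθ/√(L² − r² sin²θ)].
With r = 0.0125 m, L = 0.044 m, θ = 58.3°: √(L² − r² sin²θ) = 0.042695 m.
v = −0.0125·192.4·0.85081·[1 + 0.0125·0.52547/0.042695] = -2.3611 m/s.
|v| = 2.3611 m/s = 2361.1 mm/s.

2360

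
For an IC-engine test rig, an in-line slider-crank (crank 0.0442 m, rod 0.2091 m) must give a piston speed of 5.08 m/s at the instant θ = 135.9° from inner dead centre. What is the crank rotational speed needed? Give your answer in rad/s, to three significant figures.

For an in-line slider-crank, |v_piston| = rω|sinθ|·[1 + r cosθ/√(L² − r² sin²θ)].
With r = 0.0442 m, L = 0.2091 m, θ = 135.9°: the bracketed kinematic factor |dx/dθ| = 0.026039 m.
ω = v/|dx/dθ| = 5.08/0.026039 = 195.09 rad/s.

195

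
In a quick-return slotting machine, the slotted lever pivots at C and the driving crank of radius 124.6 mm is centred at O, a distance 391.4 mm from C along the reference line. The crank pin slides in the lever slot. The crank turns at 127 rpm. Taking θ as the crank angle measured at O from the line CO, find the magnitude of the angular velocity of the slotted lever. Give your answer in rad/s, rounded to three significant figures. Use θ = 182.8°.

6.19

ω = 13.3 rad/s (from 127 rpm).
Crank pin A relative to C: A = (d + r cosθ, r sinθ); lever angle φ = atan2(r sinθ, d + r cosθ).
Differentiating tanφ: φ̇ = rω(d cosθ + r)/(d² + r² + 2dr cosθ).
d² + r² + 2dr cosθ = |CA|² = 0.0712987 m²;  d cosθ + r = -0.26633 m.
|ω_lever| = |0.1246·13.3·-0.26633| / 0.0712987 = 6.19 rad/s.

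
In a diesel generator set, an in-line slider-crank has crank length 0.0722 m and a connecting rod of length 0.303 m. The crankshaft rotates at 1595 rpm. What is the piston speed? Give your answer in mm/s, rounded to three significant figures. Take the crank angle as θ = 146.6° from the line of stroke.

5310

ω = 2π·1595/60 = 167 rad/s
For an in-line slider-crank, x = r cosθ + √(L² − r² sin²θ), so v = −rω sinθ·[1 + r cosθ/√(L² − r² sin²θ)].
With r = 0.0722 m, L = 0.303 m, θ = 146.6°: √(L² − r² sin²θ) = 0.30038 m.
v = −0.0722·167·0.55048·[1 + 0.0722·-0.83485/0.30038] = -5.3064 m/s.
|v| = 5.3064 m/s = 5306.4 mm/s.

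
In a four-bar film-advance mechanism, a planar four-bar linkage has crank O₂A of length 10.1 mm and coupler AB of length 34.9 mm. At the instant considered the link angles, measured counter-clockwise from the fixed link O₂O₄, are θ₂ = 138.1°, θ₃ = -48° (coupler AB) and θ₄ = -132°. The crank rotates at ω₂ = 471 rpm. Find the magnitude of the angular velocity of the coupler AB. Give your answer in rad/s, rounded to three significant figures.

14.4

ω₂ = 49.32 rad/s (from 471 rpm).
Differentiating the loop-closure r₂e^{iθ₂}+r₃e^{iθ₃}=r₁+r₄e^{iθ₄} gives r₂ω₂e^{iθ₂}+r₃ω₃e^{iθ₃}=r₄ω₄e^{iθ₄}.
Eliminating the other unknown: ω₃ = r₂ω₂ sin(θ₄−θ₂) / [r₃ sin(θ₃−θ₄)].
Numerator sine = +1.00000; denominator sine = +0.99452.
Result = 0.0101·49.32·(+1.00000) / (0.0349·(+0.99452)) = +14.353 rad/s; magnitude 14.353 rad/s.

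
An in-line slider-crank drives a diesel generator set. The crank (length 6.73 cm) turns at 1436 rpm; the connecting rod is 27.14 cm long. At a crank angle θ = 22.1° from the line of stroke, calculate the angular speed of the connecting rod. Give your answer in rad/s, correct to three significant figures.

34.7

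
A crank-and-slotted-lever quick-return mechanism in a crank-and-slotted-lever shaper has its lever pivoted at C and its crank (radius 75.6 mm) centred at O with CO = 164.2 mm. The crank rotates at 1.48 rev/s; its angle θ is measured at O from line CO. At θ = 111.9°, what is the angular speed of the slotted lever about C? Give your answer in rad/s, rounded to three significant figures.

0.431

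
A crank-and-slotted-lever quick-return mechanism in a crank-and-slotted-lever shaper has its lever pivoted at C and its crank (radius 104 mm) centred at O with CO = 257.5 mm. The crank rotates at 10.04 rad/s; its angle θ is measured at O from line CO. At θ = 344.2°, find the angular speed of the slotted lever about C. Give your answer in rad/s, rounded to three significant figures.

ω = 10.04 rad/s
Crank pin A relative to C: A = (d + r cosθ, r sinθ); lever angle φ = atan2(r sinθ, d + r cosθ).
Differentiating tanφ: φ̇ = rω(d cosθ + r)/(d² + r² + 2dr cosθ).
d² + r² + 2dr cosθ = |CA|² = 0.128659 m²;  d cosθ + r = +0.35177 m.
|ω_lever| = |0.104·10.04·+0.35177| / 0.128659 = 2.8549 rad/s.

2.85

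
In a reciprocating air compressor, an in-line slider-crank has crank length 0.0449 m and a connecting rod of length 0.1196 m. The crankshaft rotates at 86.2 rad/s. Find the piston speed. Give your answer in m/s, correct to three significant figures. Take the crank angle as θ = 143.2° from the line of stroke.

1.60

ω = 86.2 rad/s
For an in-line slider-crank, x = r cosθ + √(L² − r² sin²θ), so v = −rω sinθ·[1 + r cosθ/√(L² − r² sin²θ)].
With r = 0.0449 m, L = 0.1196 m, θ = 143.2°: √(L² − r² sin²θ) = 0.11654 m.
v = −0.0449·86.2·0.59902·[1 + 0.0449·-0.80073/0.11654] = -1.6032 m/s.
|v| = 1.6032 m/s.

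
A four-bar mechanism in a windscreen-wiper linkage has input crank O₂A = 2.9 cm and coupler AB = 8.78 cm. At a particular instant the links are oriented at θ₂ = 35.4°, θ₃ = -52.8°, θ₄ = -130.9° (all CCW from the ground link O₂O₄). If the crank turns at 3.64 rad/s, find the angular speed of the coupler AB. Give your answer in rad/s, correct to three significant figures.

ω₂ = 3.64 rad/s
Differentiating the loop-closure r₂e^{iθ₂}+r₃e^{iθ₃}=r₁+r₄e^{iθ₄} gives r₂ω₂e^{iθ₂}+r₃ω₃e^{iθ₃}=r₄ω₄e^{iθ₄}.
Eliminating the other unknown: ω₃ = r₂ω₂ sin(θ₄−θ₂) / [r₃ sin(θ₃−θ₄)].
Numerator sine = -0.23684; denominator sine = +0.97851.
Result = 0.029·3.64·(-0.23684) / (0.0878·(+0.97851)) = -0.291 rad/s; magnitude 0.291 rad/s.

0.291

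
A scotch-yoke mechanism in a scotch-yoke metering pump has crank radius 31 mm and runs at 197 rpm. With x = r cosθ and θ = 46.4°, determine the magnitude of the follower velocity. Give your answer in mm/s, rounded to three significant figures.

463

ω = 20.63 rad/s (from 197 rpm).
x = r cosθ ⇒ ẋ = −rω sinθ.
|v| = rω|sinθ| = 0.031·20.63·|sin 46.4°| = 0.46312 m/s = 463.12 mm/s.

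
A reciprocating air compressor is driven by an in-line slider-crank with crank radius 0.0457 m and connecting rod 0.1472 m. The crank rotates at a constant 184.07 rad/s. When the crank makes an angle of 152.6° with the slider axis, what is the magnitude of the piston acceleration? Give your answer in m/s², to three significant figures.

1090

ω = 184.1 rad/s
x(θ) = r cosθ + √(L² − r² sin²θ); with ω constant, a = ω²·d²x/dθ².
d²x/dθ² = −r cosθ − r²(cos2θ)/√u − r⁴ sin²2θ/(4u^{3/2}),  u = L² − r² sin²θ = 0.0212255 m².
Substituting r = 0.0457 m, L = 0.1472 m, θ = 152.6°: d²x/dθ² = +0.032074 m.
a = ω²·d²x/dθ² = (184.1)²·(+0.032074) = +1086.7 m/s²;  |a| = 1086.7 m/s².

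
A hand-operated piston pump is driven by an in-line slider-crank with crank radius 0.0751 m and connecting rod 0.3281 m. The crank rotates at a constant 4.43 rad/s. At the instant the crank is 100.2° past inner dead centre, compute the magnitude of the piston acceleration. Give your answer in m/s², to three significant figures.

ω = 4.43 rad/s
x(θ) = r cosθ + √(L² − r² sin²θ); with ω constant, a = ω²·d²x/dθ².
d²x/dθ² = −r cosθ − r²(cos2θ)/√u − r⁴ sin²2θ/(4u^{3/2}),  u = L² − r² sin²θ = 0.102186 m².
Substituting r = 0.0751 m, L = 0.3281 m, θ = 100.2°: d²x/dθ² = +0.029806 m.
a = ω²·d²x/dθ² = (4.43)²·(+0.029806) = +0.58495 m/s²;  |a| = 0.58495 m/s².

0.585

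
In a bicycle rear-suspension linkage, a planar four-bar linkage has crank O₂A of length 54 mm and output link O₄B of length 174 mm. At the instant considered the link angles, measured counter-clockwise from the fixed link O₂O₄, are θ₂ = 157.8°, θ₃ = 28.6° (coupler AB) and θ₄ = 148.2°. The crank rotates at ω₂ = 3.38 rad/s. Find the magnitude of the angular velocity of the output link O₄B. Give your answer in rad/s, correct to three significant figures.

0.935

ω₂ = 3.38 rad/s
Differentiating the loop-closure r₂e^{iθ₂}+r₃e^{iθ₃}=r₁+r₄e^{iθ₄} gives r₂ω₂e^{iθ₂}+r₃ω₃e^{iθ₃}=r₄ω₄e^{iθ₄}.
Eliminating the other unknown: ω₄ = r₂ω₂ sin(θ₂−θ₃) / [r₄ sin(θ₄−θ₃)].
Numerator sine = +0.77494; denominator sine = +0.86949.
Result = 0.054·3.38·(+0.77494) / (0.174·(+0.86949)) = +0.9349 rad/s; magnitude 0.9349 rad/s.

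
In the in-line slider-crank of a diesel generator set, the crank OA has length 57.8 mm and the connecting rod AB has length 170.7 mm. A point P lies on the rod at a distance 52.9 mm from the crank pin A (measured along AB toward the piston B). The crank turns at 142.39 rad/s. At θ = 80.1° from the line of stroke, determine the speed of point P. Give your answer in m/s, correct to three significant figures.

8.32

ω = 142.4 rad/s.  Crank-pin speed |V_A| = rω = 8.2301 m/s, perpendicular to OA.
Rod angle: sinφ = −(r/L) sinθ ⇒ φ = -19.485°; ω_rod = −rω cosθ/√(L²−r²sin²θ) = -8.793 rad/s.
V_P = V_A + ω_rod × AP, with AP = 0.0529 m along the rod.
Components: V_Px = −rω sinθ − a·ω_rod·sinφ = -8.2627 m/s;  V_Py = rω cosθ + a·ω_rod·cosφ = +0.97649 m/s.
|V_P| = √(V_Px² + V_Py²) = 8.3202 m/s.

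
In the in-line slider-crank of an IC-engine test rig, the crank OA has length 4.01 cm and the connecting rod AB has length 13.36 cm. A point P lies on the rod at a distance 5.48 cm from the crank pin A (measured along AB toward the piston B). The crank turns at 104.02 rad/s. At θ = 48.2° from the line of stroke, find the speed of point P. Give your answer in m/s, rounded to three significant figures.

ω = 104 rad/s.  Crank-pin speed |V_A| = rω = 4.1712 m/s, perpendicular to OA.
Rod angle: sinφ = −(r/L) sinθ ⇒ φ = -12.930°; ω_rod = −rω cosθ/√(L²−r²sin²θ) = -21.352 rad/s.
V_P = V_A + ω_rod × AP, with AP = 0.0548 m along the rod.
Components: V_Px = −rω sinθ − a·ω_rod·sinφ = -3.3713 m/s;  V_Py = rω cosθ + a·ω_rod·cosφ = +1.6398 m/s.
|V_P| = √(V_Px² + V_Py²) = 3.749 m/s.

3.75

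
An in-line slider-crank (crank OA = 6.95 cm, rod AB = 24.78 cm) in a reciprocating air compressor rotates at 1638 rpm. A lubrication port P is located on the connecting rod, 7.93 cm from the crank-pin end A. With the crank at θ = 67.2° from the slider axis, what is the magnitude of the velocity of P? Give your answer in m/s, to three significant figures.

11.8

ω = 171.5 rad/s.  Crank-pin speed |V_A| = rω = 11.921 m/s, perpendicular to OA.
Rod angle: sinφ = −(r/L) sinθ ⇒ φ = -14.984°; ω_rod = −rω cosθ/√(L²−r²sin²θ) = -19.299 rad/s.
V_P = V_A + ω_rod × AP, with AP = 0.0793 m along the rod.
Components: V_Px = −rω sinθ − a·ω_rod·sinφ = -11.386 m/s;  V_Py = rω cosθ + a·ω_rod·cosφ = +3.1413 m/s.
|V_P| = √(V_Px² + V_Py²) = 11.811 m/s.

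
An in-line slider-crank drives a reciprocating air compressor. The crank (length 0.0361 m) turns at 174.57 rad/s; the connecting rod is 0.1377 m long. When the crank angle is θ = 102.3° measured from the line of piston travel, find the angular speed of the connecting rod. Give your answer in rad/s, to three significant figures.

10.1

ω = 174.6 rad/s
The rod makes angle φ with the slider axis where L sinφ = r sinθ; differentiating, L cosφ·φ̇ = r ω cosθ.
L cosφ = √(L² − r² sin²θ) = 0.13311 m.
|ω_rod| = r ω |cosθ| / √(L² − r² sin²θ) = 0.0361·174.6·0.21303/0.13311 = 10.086 rad/s.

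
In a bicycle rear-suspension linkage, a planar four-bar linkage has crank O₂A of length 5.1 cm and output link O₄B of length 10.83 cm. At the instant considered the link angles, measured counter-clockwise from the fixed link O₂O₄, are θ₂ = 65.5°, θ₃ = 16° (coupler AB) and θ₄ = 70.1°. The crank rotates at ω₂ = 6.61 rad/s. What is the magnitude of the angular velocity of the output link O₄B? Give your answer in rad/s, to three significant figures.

ω₂ = 6.61 rad/s
Differentiating the loop-closure r₂e^{iθ₂}+r₃e^{iθ₃}=r₁+r₄e^{iθ₄} gives r₂ω₂e^{iθ₂}+r₃ω₃e^{iθ₃}=r₄ω₄e^{iθ₄}.
Eliminating the other unknown: ω₄ = r₂ω₂ sin(θ₂−θ₃) / [r₄ sin(θ₄−θ₃)].
Numerator sine = +0.76041; denominator sine = +0.81004.
Result = 0.051·6.61·(+0.76041) / (0.1083·(+0.81004)) = +2.922 rad/s; magnitude 2.922 rad/s.

2.92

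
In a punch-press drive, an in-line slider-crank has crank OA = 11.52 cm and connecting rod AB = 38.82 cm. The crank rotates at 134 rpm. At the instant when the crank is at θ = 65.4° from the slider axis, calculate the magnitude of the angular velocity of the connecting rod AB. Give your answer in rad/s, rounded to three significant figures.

ω = 14.03 rad/s (converted from 134 rpm).
The rod makes angle φ with the slider axis where L sinφ = r sinθ; differentiating, L cosφ·φ̇ = r ω cosθ.
L cosφ = √(L² − r² sin²θ) = 0.3738 m.
|ω_rod| = r ω |cosθ| / √(L² − r² sin²θ) = 0.1152·14.03·0.41628/0.3738 = 1.8002 rad/s.

1.80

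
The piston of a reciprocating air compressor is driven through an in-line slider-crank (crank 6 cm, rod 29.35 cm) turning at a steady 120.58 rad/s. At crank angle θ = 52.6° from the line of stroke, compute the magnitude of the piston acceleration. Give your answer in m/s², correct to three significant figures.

484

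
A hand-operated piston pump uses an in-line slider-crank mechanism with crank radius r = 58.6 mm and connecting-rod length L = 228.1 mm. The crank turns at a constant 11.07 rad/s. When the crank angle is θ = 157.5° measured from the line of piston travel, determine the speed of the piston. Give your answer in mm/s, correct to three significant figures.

ω = 11.07 rad/s
For an in-line slider-crank, x = r cosθ + √(L² − r² sin²θ), so v = −rω sinθ·[1 + r cosθ/√(L² − r² sin²θ)].
With r = 0.0586 m, L = 0.2281 m, θ = 157.5°: √(L² − r² sin²θ) = 0.22699 m.
v = −0.0586·11.07·0.38268·[1 + 0.0586·-0.92388/0.22699] = -0.18904 m/s.
|v| = 0.18904 m/s = 189.04 mm/s.

189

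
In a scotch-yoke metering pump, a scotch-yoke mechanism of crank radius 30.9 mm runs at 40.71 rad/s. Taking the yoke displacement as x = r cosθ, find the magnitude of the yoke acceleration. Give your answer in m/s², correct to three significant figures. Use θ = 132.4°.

34.5

ω = 40.71 rad/s
x = r cosθ ⇒ ẍ = −rω² cosθ (ω constant).
|a| = rω²|cosθ| = 0.0309·(40.71)²·|cos 132.4°| = 34.531 m/s².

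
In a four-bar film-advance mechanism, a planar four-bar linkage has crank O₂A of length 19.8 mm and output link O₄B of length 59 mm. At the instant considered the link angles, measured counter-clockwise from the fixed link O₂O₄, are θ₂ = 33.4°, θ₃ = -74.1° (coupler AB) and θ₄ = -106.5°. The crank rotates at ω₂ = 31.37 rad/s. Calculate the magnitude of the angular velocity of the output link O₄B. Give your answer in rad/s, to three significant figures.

ω₂ = 31.37 rad/s
Differentiating the loop-closure r₂e^{iθ₂}+r₃e^{iθ₃}=r₁+r₄e^{iθ₄} gives r₂ω₂e^{iθ₂}+r₃ω₃e^{iθ₃}=r₄ω₄e^{iθ₄}.
Eliminating the other unknown: ω₄ = r₂ω₂ sin(θ₂−θ₃) / [r₄ sin(θ₄−θ₃)].
Numerator sine = +0.95372; denominator sine = -0.53583.
Result = 0.0198·31.37·(+0.95372) / (0.059·(-0.53583)) = -18.738 rad/s; magnitude 18.738 rad/s.

18.7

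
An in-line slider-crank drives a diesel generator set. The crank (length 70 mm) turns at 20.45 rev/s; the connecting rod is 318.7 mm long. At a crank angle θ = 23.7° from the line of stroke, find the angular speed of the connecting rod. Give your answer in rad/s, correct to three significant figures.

25.9

ω = 128.5 rad/s (converted from 20.45 rev/s).
The rod makes angle φ with the slider axis where L sinφ = r sinθ; differentiating, L cosφ·φ̇ = r ω cosθ.
L cosφ = √(L² − r² sin²θ) = 0.31746 m.
|ω_rod| = r ω |cosθ| / √(L² − r² sin²θ) = 0.07·128.5·0.91566/0.31746 = 25.943 rad/s.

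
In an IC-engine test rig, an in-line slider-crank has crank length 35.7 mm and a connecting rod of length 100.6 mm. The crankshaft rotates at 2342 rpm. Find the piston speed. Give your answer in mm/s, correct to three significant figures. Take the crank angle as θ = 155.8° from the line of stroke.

2410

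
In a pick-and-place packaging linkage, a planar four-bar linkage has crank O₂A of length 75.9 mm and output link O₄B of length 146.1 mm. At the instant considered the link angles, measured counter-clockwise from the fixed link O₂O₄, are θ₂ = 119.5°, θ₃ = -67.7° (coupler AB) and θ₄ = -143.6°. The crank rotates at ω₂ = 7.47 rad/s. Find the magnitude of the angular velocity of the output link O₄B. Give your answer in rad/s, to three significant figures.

0.501

ω₂ = 7.47 rad/s
Differentiating the loop-closure r₂e^{iθ₂}+r₃e^{iθ₃}=r₁+r₄e^{iθ₄} gives r₂ω₂e^{iθ₂}+r₃ω₃e^{iθ₃}=r₄ω₄e^{iθ₄}.
Eliminating the other unknown: ω₄ = r₂ω₂ sin(θ₂−θ₃) / [r₄ sin(θ₄−θ₃)].
Numerator sine = -0.12533; denominator sine = -0.96987.
Result = 0.0759·7.47·(-0.12533) / (0.1461·(-0.96987)) = +0.50149 rad/s; magnitude 0.50149 rad/s.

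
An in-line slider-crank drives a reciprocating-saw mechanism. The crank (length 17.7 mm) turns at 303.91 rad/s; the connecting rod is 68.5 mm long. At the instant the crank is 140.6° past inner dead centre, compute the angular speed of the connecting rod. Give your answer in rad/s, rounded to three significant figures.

61.5

ω = 303.9 rad/s
The rod makes angle φ with the slider axis where L sinφ = r sinθ; differentiating, L cosφ·φ̇ = r ω cosθ.
L cosφ = √(L² − r² sin²θ) = 0.067572 m.
|ω_rod| = r ω |cosθ| / √(L² − r² sin²θ) = 0.0177·303.9·0.77273/0.067572 = 61.515 rad/s.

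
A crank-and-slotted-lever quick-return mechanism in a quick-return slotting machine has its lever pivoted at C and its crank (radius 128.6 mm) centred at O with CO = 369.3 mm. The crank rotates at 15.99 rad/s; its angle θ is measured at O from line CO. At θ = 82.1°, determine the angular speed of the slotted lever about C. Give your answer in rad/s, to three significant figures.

2.22

ω = 15.99 rad/s
Crank pin A relative to C: A = (d + r cosθ, r sinθ); lever angle φ = atan2(r sinθ, d + r cosθ).
Differentiating tanφ: φ̇ = rω(d cosθ + r)/(d² + r² + 2dr cosθ).
d² + r² + 2dr cosθ = |CA|² = 0.165975 m²;  d cosθ + r = +0.17936 m.
|ω_lever| = |0.1286·15.99·+0.17936| / 0.165975 = 2.2221 rad/s.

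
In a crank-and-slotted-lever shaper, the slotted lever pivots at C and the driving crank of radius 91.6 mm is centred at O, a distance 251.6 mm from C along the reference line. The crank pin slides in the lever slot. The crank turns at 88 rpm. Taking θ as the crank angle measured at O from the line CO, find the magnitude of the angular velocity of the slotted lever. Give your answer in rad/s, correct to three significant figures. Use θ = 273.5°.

ω = 9.215 rad/s (from 88 rpm).
Crank pin A relative to C: A = (d + r cosθ, r sinθ); lever angle φ = atan2(r sinθ, d + r cosθ).
Differentiating tanφ: φ̇ = rω(d cosθ + r)/(d² + r² + 2dr cosθ).
d² + r² + 2dr cosθ = |CA|² = 0.074507 m²;  d cosθ + r = +0.10696 m.
|ω_lever| = |0.0916·9.215·+0.10696| / 0.074507 = 1.2118 rad/s.

1.21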